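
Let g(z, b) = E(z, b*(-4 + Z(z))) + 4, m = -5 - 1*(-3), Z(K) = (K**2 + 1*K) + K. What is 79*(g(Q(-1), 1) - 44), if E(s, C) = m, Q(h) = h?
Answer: -3318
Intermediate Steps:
Z(K) = K**2 + 2*K (Z(K) = (K**2 + K) + K = (K + K**2) + K = K**2 + 2*K)
m = -2 (m = -5 + 3 = -2)
E(s, C) = -2
g(z, b) = 2 (g(z, b) = -2 + 4 = 2)
79*(g(Q(-1), 1) - 44) = 79*(2 - 44) = 79*(-42) = -3318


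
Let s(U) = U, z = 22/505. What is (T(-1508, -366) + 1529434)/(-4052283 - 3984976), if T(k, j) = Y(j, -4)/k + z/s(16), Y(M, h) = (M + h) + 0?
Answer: -2329450714567/12241388437720 ≈ -0.19029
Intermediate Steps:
z = 22/505 (z = 22*(1/505) = 22/505 ≈ 0.043564)
Y(M, h) = M + h
T(k, j) = 11/4040 + (-4 + j)/k (T(k, j) = (j - 4)/k + (22/505)/16 = (-4 + j)/k + (22/505)*(1/16) = (-4 + j)/k + 11/4040 = 11/4040 + (-4 + j)/k)
(T(-1508, -366) + 1529434)/(-4052283 - 3984976) = ((-4 - 366 + (11/4040)*(-1508))/(-1508) + 1529434)/(-4052283 - 3984976) = (-(-4 - 366 - 4147/1010)/1508 + 1529434)/(-8037259) = (-1/1508*(-377847/1010) + 1529434)*(-1/8037259) = (377847/1523080 + 1529434)*(-1/8037259) = (2329450714567/1523080)*(-1/8037259) = -2329450714567/12241388437720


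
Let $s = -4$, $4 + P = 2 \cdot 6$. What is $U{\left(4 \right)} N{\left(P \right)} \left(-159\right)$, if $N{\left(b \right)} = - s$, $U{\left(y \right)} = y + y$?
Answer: $-5088$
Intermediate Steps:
$P = 8$ ($P = -4 + 2 \cdot 6 = -4 + 12 = 8$)
$U{\left(y \right)} = 2 y$
$N{\left(b \right)} = 4$ ($N{\left(b \right)} = \left(-1\right) \left(-4\right) = 4$)
$U{\left(4 \right)} N{\left(P \right)} \left(-159\right) = 2 \cdot 4 \cdot 4 \left(-159\right) = 8 \cdot 4 \left(-159\right) = 32 \left(-159\right) = -5088$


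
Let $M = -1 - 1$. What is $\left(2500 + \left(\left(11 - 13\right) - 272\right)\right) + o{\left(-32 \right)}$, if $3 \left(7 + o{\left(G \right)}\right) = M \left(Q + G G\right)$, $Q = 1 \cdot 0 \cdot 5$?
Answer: $\frac{4609}{3} \approx 1536.3$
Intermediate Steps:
$M = -2$
$Q = 0$ ($Q = 0 \cdot 5 = 0$)
$o{\left(G \right)} = -7 - \frac{2 G^{2}}{3}$ ($o{\left(G \right)} = -7 + \frac{\left(-2\right) \left(0 + G G\right)}{3} = -7 + \frac{\left(-2\right) \left(0 + G^{2}\right)}{3} = -7 + \frac{\left(-2\right) G^{2}}{3} = -7 - \frac{2 G^{2}}{3}$)
$\left(2500 + \left(\left(11 - 13\right) - 272\right)\right) + o{\left(-32 \right)} = \left(2500 + \left(\left(11 - 13\right) - 272\right)\right) - \left(7 + \frac{2 \left(-32\right)^{2}}{3}\right) = \left(2500 + \left(\left(11 - 13\right) - 272\right)\right) - \frac{2069}{3} = \left(2500 - 274\right) - \frac{2069}{3} = 2226 - \frac{2069}{3} = \frac{4609}{3}$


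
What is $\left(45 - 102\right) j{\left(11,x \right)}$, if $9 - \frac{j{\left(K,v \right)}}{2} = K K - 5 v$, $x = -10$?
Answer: $18468$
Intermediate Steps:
$j{\left(K,v \right)} = 18 - 2 K^{2} + 10 v$ ($j{\left(K,v \right)} = 18 - 2 \left(K K - 5 v\right) = 18 - 2 \left(K^{2} - 5 v\right) = 18 - \left(- 10 v + 2 K^{2}\right) = 18 - 2 K^{2} + 10 v$)
$\left(45 - 102\right) j{\left(11,x \right)} = \left(45 - 102\right) \left(18 - 2 \cdot 11^{2} + 10 \left(-10\right)\right) = - 57 \left(18 - 242 - 100\right) = \left(-57\right) \left(-324\right) = 18468$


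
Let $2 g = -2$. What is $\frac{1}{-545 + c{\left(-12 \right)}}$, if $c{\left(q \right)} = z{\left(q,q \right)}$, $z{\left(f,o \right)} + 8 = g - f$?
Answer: $- \frac{1}{542} \approx -0.001845$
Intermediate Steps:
$g = -1$ ($g = \frac{1}{2} \left(-2\right) = -1$)
$z{\left(f,o \right)} = -9 - f$ ($z{\left(f,o \right)} = -8 - \left(1 + f\right) = -9 - f$)
$c{\left(q \right)} = -9 - q$
$\frac{1}{-545 + c{\left(-12 \right)}} = \frac{1}{-545 - -3} = \frac{1}{-545 + \left(-9 + 12\right)} = \frac{1}{-545 + 3} = \frac{1}{-542} = - \frac{1}{542}$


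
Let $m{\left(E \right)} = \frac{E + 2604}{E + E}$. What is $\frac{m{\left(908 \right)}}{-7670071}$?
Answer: $- \frac{439}{1741106117} \approx -2.5214 \cdot 10^{-7}$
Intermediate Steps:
$m{\left(E \right)} = \frac{2604 + E}{2 E}$
$\frac{m{\left(908 \right)}}{-7670071} = \frac{\frac{1}{2} \cdot \frac{1}{908} \left(2604 + 908\right)}{-7670071} = \frac{1}{2} \cdot \frac{1}{908} \cdot 3512 \left(- \frac{1}{7670071}\right) = \frac{439}{227} \left(- \frac{1}{7670071}\right) = - \frac{439}{1741106117}$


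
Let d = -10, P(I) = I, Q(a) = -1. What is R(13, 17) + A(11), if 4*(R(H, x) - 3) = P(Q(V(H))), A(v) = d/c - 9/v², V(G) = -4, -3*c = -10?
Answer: -157/484 ≈ -0.32438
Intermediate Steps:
c = 10/3 (c = -⅓*(-10) = 10/3 ≈ 3.3333)
A(v) = -3 - 9/v² (A(v) = -10/10/3 - 9/v² = -10*3/10 - 9/v² = -3 - 9/v²)
R(H, x) = 11/4 (R(H, x) = 3 + (¼)*(-1) = 3 - ¼ = 11/4)
R(13, 17) + A(11) = 11/4 + (-3 - 9/11²) = 11/4 + (-3 - 9*1/121) = 11/4 + (-3 - 9/121) = 11/4 - 372/121 = -157/484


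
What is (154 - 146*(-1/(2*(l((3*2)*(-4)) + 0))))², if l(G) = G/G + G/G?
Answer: 145161/4 ≈ 36290.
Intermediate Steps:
l(G) = 2 (l(G) = 1 + 1 = 2)
(154 - 146*(-1/(2*(l((3*2)*(-4)) + 0))))² = (154 - 146*(-1/(2*(2 + 0))))² = (154 - 146/((-2*2)))² = (154 - 146/(-4))² = (154 - 146*(-¼))² = (154 + 73/2)² = (381/2)² = 145161/4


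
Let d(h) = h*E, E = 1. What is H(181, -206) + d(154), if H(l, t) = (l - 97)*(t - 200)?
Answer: -33950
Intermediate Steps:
H(l, t) = (-200 + t)*(-97 + l) (H(l, t) = (-97 + l)*(-200 + t) = (-200 + t)*(-97 + l))
d(h) = h (d(h) = h*1 = h)
H(181, -206) + d(154) = (19400 - 200*181 - 97*(-206) + 181*(-206)) + 154 = (19400 - 36200 + 19982 - 37286) + 154 = -34104 + 154 = -33950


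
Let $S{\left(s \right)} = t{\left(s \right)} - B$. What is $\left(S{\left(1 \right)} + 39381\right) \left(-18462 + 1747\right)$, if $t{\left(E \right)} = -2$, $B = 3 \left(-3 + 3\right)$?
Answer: $-658219985$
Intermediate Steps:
$B = 0$ ($B = 3 \cdot 0 = 0$)
$S{\left(s \right)} = -2$ ($S{\left(s \right)} = -2 - 0 = -2 + 0 = -2$)
$\left(S{\left(1 \right)} + 39381\right) \left(-18462 + 1747\right) = \left(-2 + 39381\right) \left(-18462 + 1747\right) = 39379 \left(-16715\right) = -658219985$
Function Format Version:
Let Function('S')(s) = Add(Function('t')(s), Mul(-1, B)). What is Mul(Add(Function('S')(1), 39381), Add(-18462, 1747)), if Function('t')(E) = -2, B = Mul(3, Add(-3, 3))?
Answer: -658219985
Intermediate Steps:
B = 0 (B = Mul(3, 0) = 0)
Function('S')(s) = -2 (Function('S')(s) = Add(-2, Mul(-1, 0)) = Add(-2, 0) = -2)
Mul(Add(Function('S')(1), 39381), Add(-18462, 1747)) = Mul(Add(-2, 39381), Add(-18462, 1747)) = Mul(39379, -16715) = -658219985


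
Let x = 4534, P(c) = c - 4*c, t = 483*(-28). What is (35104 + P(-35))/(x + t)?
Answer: -35209/8990 ≈ -3.9165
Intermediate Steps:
t = -13524
P(c) = -3*c
(35104 + P(-35))/(x + t) = (35104 - 3*(-35))/(4534 - 13524) = (35104 + 105)/(-8990) = 35209*(-1/8990) = -35209/8990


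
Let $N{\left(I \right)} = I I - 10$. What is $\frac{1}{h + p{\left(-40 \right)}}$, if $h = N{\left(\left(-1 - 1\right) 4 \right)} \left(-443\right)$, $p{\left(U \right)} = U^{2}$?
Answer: $- \frac{1}{22322} \approx -4.4799 \cdot 10^{-5}$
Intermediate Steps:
$N{\left(I \right)} = -10 + I^{2}$ ($N{\left(I \right)} = I^{2} - 10 = -10 + I^{2}$)
$h = -23922$ ($h = \left(-10 + \left(\left(-1 - 1\right) 4\right)^{2}\right) \left(-443\right) = \left(-10 + \left(\left(-2\right) 4\right)^{2}\right) \left(-443\right) = \left(-10 + \left(-8\right)^{2}\right) \left(-443\right) = \left(-10 + 64\right) \left(-443\right) = 54 \left(-443\right) = -23922$)
$\frac{1}{h + p{\left(-40 \right)}} = \frac{1}{-23922 + \left(-40\right)^{2}} = \frac{1}{-23922 + 1600} = \frac{1}{-22322} = - \frac{1}{22322}$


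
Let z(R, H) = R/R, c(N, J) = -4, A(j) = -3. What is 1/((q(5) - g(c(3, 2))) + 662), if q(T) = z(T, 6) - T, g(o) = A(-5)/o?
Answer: 4/2629 ≈ 0.0015215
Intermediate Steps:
z(R, H) = 1
g(o) = -3/o
q(T) = 1 - T
1/((q(5) - g(c(3, 2))) + 662) = 1/(((1 - 1*5) - (-3)/(-4)) + 662) = 1/(((1 - 5) - (-3)*(-1)/4) + 662) = 1/((-4 - 1*3/4) + 662) = 1/((-4 - 3/4) + 662) = 1/(-19/4 + 662) = 1/(2629/4) = 4/2629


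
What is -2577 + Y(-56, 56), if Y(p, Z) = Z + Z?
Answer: -2465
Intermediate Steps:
Y(p, Z) = 2*Z
-2577 + Y(-56, 56) = -2577 + 2*56 = -2577 + 112 = -2465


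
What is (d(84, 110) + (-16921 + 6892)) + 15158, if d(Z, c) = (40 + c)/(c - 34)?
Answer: 194977/38 ≈ 5131.0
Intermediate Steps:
d(Z, c) = (40 + c)/(-34 + c)
(d(84, 110) + (-16921 + 6892)) + 15158 = ((40 + 110)/(-34 + 110) + (-16921 + 6892)) + 15158 = (150/76 - 10029) + 15158 = ((1/76)*150 - 10029) + 15158 = (75/38 - 10029) + 15158 = -381027/38 + 15158 = 194977/38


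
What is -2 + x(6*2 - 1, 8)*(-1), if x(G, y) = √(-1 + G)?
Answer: -2 - √10 ≈ -5.1623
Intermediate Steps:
-2 + x(6*2 - 1, 8)*(-1) = -2 + √(-1 + (6*2 - 1))*(-1) = -2 + √(-1 + (12 - 1))*(-1) = -2 + √(-1 + 11)*(-1) = -2 + √10*(-1) = -2 - √10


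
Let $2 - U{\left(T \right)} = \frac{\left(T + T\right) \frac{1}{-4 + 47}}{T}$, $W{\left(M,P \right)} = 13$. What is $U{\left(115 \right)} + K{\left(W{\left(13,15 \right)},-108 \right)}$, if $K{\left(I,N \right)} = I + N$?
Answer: $- \frac{4001}{43} \approx -93.047$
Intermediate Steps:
$U{\left(T \right)} = \frac{84}{43}$ ($U{\left(T \right)} = 2 - \frac{\left(T + T\right) \frac{1}{-4 + 47}}{T} = 2 - \frac{2 T \frac{1}{43}}{T} = 2 - \frac{\frac{2}{43} T}{T} = 2 - \frac{2}{43} = \frac{84}{43}$)
$U{\left(115 \right)} + K{\left(W{\left(13,15 \right)},-108 \right)} = \frac{84}{43} + \left(13 - 108\right) = \frac{84}{43} - 95 = - \frac{4001}{43}$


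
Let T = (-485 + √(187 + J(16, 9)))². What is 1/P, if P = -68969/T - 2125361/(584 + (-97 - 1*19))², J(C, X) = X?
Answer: -5398722576/54066452873 ≈ -0.099854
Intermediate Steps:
T = 221841 (T = (-485 + √(187 + 9))² = (-485 + √196)² = (-485 + 14)² = (-471)² = 221841)
P = -54066452873/5398722576 (P = -68969/221841 - 2125361/(584 + (-97 - 1*19))² = -68969*1/221841 - 2125361/(584 + (-97 - 19))² = -68969/221841 - 2125361/(584 - 116)² = -68969/221841 - 2125361/(468²) = -68969/221841 - 2125361/219024 = -54066452873/5398722576 ≈ -10.015)
1/P = 1/(-54066452873/5398722576) = -5398722576/54066452873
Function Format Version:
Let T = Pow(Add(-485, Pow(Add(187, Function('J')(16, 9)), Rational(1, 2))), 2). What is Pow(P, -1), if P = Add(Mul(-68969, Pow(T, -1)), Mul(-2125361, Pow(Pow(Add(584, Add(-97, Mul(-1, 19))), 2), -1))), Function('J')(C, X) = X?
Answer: Rational(-5398722576, 54066452873) ≈ -0.099854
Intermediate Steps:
T = 221841 (T = Pow(Add(-485, Pow(Add(187, 9), Rational(1, 2))), 2) = Pow(Add(-485, Pow(196, Rational(1, 2))), 2) = Pow(Add(-485, 14), 2) = Pow(-471, 2) = 221841)
P = Rational(-54066452873, 5398722576) (P = Add(Mul(-68969, Pow(221841, -1)), Mul(-2125361, Pow(Pow(Add(584, Add(-97, Mul(-1, 19))), 2), -1))) = Add(Mul(-68969, Rational(1, 221841)), Mul(-2125361, Pow(Pow(Add(584, Add(-97, -19)), 2), -1))) = Add(Rational(-68969, 221841), Mul(-2125361, Pow(Pow(Add(584, -116), 2), -1))) = Add(Rational(-68969, 221841), Mul(-2125361, Pow(Pow(468, 2), -1))) = Add(Rational(-68969, 221841), Mul(-2125361, Pow(219024, -1))) = Add(Rational(-68969, 221841), Mul(-2125361, Rational(1, 219024))) = Add(Rational(-68969, 221841), Rational(-2125361, 219024)) = Rational(-54066452873, 5398722576) ≈ -10.015)
Pow(P, -1) = Pow(Rational(-54066452873, 5398722576), -1) = Rational(-5398722576, 54066452873)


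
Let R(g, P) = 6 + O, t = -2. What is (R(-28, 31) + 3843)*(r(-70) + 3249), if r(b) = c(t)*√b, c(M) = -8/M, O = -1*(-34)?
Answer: 12615867 + 15532*I*√70 ≈ 1.2616e+7 + 1.2995e+5*I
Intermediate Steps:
O = 34
R(g, P) = 40 (R(g, P) = 6 + 34 = 40)
r(b) = 4*√b (r(b) = (-8/(-2))*√b = (-8*(-½))*√b = 4*√b)
(R(-28, 31) + 3843)*(r(-70) + 3249) = (40 + 3843)*(4*√(-70) + 3249) = 3883*(4*(I*√70) + 3249) = 3883*(4*I*√70 + 3249) = 3883*(3249 + 4*I*√70) = 12615867 + 15532*I*√70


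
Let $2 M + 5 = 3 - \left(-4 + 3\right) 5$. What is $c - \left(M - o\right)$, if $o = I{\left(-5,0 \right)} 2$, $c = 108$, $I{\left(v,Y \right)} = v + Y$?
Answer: $\frac{193}{2} \approx 96.5$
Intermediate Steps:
$I{\left(v,Y \right)} = Y + v$
$M = \frac{3}{2}$ ($M = - \frac{5}{2} + \frac{3 - \left(-4 + 3\right) 5}{2} = - \frac{5}{2} + \frac{3 - \left(-1\right) 5}{2} = - \frac{5}{2} + \frac{3 - -5}{2} = - \frac{5}{2} + \frac{3 + 5}{2} = - \frac{5}{2} + \frac{1}{2} \cdot 8 = - \frac{5}{2} + 4 = \frac{3}{2} \approx 1.5$)
$o = -10$ ($o = \left(0 - 5\right) 2 = \left(-5\right) 2 = -10$)
$c - \left(M - o\right) = 108 - \frac{23}{2} = \frac{193}{2}$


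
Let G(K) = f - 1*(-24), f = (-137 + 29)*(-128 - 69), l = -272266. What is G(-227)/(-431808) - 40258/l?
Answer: 482685861/4898609872 ≈ 0.098535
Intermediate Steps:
f = 21276 (f = -108*(-197) = 21276)
G(K) = 21300 (G(K) = 21276 - 1*(-24) = 21276 + 24 = 21300)
G(-227)/(-431808) - 40258/l = 21300/(-431808) - 40258/(-272266) = 21300*(-1/431808) - 40258*(-1/272266) = -1775/35984 + 20129/136133 = 482685861/4898609872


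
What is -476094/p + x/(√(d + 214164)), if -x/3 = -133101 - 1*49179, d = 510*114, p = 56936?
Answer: -238047/28468 + 1470*√1891/61 ≈ 1039.6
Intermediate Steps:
d = 58140
x = 546840 (x = -3*(-133101 - 1*49179) = -3*(-133101 - 49179) = -3*(-182280) = 546840)
-476094/p + x/(√(d + 214164)) = -476094/56936 + 546840/(√(58140 + 214164)) = -476094*1/56936 + 546840/(√272304) = -238047/28468 + 546840/((12*√1891)) = -238047/28468 + 546840*(√1891/22692) = -238047/28468 + 1470*√1891/61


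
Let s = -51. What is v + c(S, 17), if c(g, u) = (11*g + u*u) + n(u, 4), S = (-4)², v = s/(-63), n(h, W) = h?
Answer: 10139/21 ≈ 482.81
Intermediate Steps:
v = 17/21 (v = -51/(-63) = -51*(-1/63) = 17/21 ≈ 0.80952)
S = 16
c(g, u) = u + u² + 11*g (c(g, u) = (11*g + u*u) + u = (11*g + u²) + u = (u² + 11*g) + u = u + u² + 11*g)
v + c(S, 17) = 17/21 + (17 + 17² + 11*16) = 17/21 + (17 + 289 + 176) = 17/21 + 482 = 10139/21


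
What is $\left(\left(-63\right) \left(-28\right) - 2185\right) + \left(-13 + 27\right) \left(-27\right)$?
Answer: $-799$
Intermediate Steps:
$\left(\left(-63\right) \left(-28\right) - 2185\right) + \left(-13 + 27\right) \left(-27\right) = \left(1764 - 2185\right) + 14 \left(-27\right) = -421 - 378 = -799$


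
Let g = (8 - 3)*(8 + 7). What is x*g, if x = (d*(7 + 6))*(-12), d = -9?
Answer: 105300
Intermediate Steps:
g = 75 (g = 5*15 = 75)
x = 1404 (x = -9*(7 + 6)*(-12) = -9*13*(-12) = -117*(-12) = 1404)
x*g = 1404*75 = 105300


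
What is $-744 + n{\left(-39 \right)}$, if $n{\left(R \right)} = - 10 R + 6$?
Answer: $-348$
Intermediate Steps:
$n{\left(R \right)} = 6 - 10 R$
$-744 + n{\left(-39 \right)} = -744 + \left(6 - -390\right) = -744 + \left(6 + 390\right) = -744 + 396 = -348$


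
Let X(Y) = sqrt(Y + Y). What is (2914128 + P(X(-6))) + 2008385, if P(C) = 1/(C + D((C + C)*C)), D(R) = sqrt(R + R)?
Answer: 4922513 - I*sqrt(3)/18 ≈ 4.9225e+6 - 0.096225*I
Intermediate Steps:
X(Y) = sqrt(2)*sqrt(Y) (X(Y) = sqrt(2*Y) = sqrt(2)*sqrt(Y))
D(R) = sqrt(2)*sqrt(R) (D(R) = sqrt(2*R) = sqrt(2)*sqrt(R))
P(C) = 1/(C + 2*sqrt(C**2)) (P(C) = 1/(C + sqrt(2)*sqrt((C + C)*C)) = 1/(C + sqrt(2)*sqrt((2*C)*C)) = 1/(C + sqrt(2)*sqrt(2*C**2)) = 1/(C + sqrt(2)*(sqrt(2)*sqrt(C**2))) = 1/(C + 2*sqrt(C**2)))
(2914128 + P(X(-6))) + 2008385 = (2914128 + 1/(sqrt(2)*sqrt(-6) + 2*sqrt((sqrt(2)*sqrt(-6))**2))) + 2008385 = (2914128 + 1/(sqrt(2)*(I*sqrt(6)) + 2*sqrt((sqrt(2)*(I*sqrt(6)))**2))) + 2008385 = (2914128 + 1/(2*I*sqrt(3) + 2*sqrt((2*I*sqrt(3))**2))) + 2008385 = (2914128 + 1/(2*I*sqrt(3) + 2*sqrt(-12))) + 2008385 = (2914128 + 1/(2*I*sqrt(3) + 2*(2*I*sqrt(3)))) + 2008385 = (2914128 + 1/(2*I*sqrt(3) + 4*I*sqrt(3))) + 2008385 = (2914128 + 1/(6*I*sqrt(3))) + 2008385 = (2914128 - I*sqrt(3)/18) + 2008385 = 4922513 - I*sqrt(3)/18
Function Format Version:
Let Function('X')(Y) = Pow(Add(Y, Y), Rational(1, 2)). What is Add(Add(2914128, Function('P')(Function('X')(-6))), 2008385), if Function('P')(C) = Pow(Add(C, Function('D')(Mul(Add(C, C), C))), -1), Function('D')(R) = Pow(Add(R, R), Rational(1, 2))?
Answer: Add(4922513, Mul(Rational(-1, 18), I, Pow(3, Rational(1, 2)))) ≈ Add(4.9225e+6, Mul(-0.096225, I))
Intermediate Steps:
Function('X')(Y) = Mul(Pow(2, Rational(1, 2)), Pow(Y, Rational(1, 2))) (Function('X')(Y) = Pow(Mul(2, Y), Rational(1, 2)) = Mul(Pow(2, Rational(1, 2)), Pow(Y, Rational(1, 2))))
Function('D')(R) = Mul(Pow(2, Rational(1, 2)), Pow(R, Rational(1, 2))) (Function('D')(R) = Pow(Mul(2, R), Rational(1, 2)) = Mul(Pow(2, Rational(1, 2)), Pow(R, Rational(1, 2))))
Function('P')(C) = Pow(Add(C, Mul(2, Pow(Pow(C, 2), Rational(1, 2)))), -1) (Function('P')(C) = Pow(Add(C, Mul(Pow(2, Rational(1, 2)), Pow(Mul(Add(C, C), C), Rational(1, 2)))), -1) = Pow(Add(C, Mul(Pow(2, Rational(1, 2)), Pow(Mul(Mul(2, C), C), Rational(1, 2)))), -1) = Pow(Add(C, Mul(Pow(2, Rational(1, 2)), Pow(Mul(2, Pow(C, 2)), Rational(1, 2)))), -1) = Pow(Add(C, Mul(Pow(2, Rational(1, 2)), Mul(Pow(2, Rational(1, 2)), Pow(Pow(C, 2), Rational(1, 2))))), -1) = Pow(Add(C, Mul(2, Pow(Pow(C, 2), Rational(1, 2)))), -1))
Add(Add(2914128, Function('P')(Function('X')(-6))), 2008385) = Add(Add(2914128, Pow(Add(Mul(Pow(2, Rational(1, 2)), Pow(-6, Rational(1, 2))), Mul(2, Pow(Pow(Mul(Pow(2, Rational(1, 2)), Pow(-6, Rational(1, 2))), 2), Rational(1, 2)))), -1)), 2008385) = Add(Add(2914128, Pow(Add(Mul(Pow(2, Rational(1, 2)), Mul(I, Pow(6, Rational(1, 2)))), Mul(2, Pow(Pow(Mul(Pow(2, Rational(1, 2)), Mul(I, Pow(6, Rational(1, 2)))), 2), Rational(1, 2)))), -1)), 2008385) = Add(Add(2914128, Pow(Add(Mul(2, I, Pow(3, Rational(1, 2))), Mul(2, Pow(Pow(Mul(2, I, Pow(3, Rational(1, 2))), 2), Rational(1, 2)))), -1)), 2008385) = Add(Add(2914128, Pow(Add(Mul(2, I, Pow(3, Rational(1, 2))), Mul(2, Pow(-12, Rational(1, 2)))), -1)), 2008385) = Add(Add(2914128, Pow(Add(Mul(2, I, Pow(3, Rational(1, 2))), Mul(2, Mul(2, I, Pow(3, Rational(1, 2))))), -1)), 2008385) = Add(Add(2914128, Pow(Add(Mul(2, I, Pow(3, Rational(1, 2))), Mul(4, I, Pow(3, Rational(1, 2)))), -1)), 2008385) = Add(Add(2914128, Pow(Mul(6, I, Pow(3, Rational(1, 2))), -1)), 2008385) = Add(Add(2914128, Mul(Rational(-1, 18), I, Pow(3, Rational(1, 2)))), 2008385) = Add(4922513, Mul(Rational(-1, 18), I, Pow(3, Rational(1, 2))))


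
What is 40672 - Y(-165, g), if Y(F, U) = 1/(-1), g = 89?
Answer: 40673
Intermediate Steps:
Y(F, U) = -1
40672 - Y(-165, g) = 40672 - 1*(-1) = 40672 + 1 = 40673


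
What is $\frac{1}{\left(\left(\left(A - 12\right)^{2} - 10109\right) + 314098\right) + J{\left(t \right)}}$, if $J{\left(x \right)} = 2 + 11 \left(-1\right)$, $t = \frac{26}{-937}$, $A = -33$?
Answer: $\frac{1}{306005} \approx 3.2679 \cdot 10^{-6}$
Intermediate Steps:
$t = - \frac{26}{937}$ ($t = 26 \left(- \frac{1}{937}\right) = - \frac{26}{937} \approx -0.027748$)
$J{\left(x \right)} = -9$ ($J{\left(x \right)} = 2 - 11 = -9$)
$\frac{1}{\left(\left(\left(A - 12\right)^{2} - 10109\right) + 314098\right) + J{\left(t \right)}} = \frac{1}{\left(\left(\left(-33 - 12\right)^{2} - 10109\right) + 314098\right) - 9} = \frac{1}{\left(\left(\left(-45\right)^{2} - 10109\right) + 314098\right) - 9} = \frac{1}{\left(\left(2025 - 10109\right) + 314098\right) - 9} = \frac{1}{\left(-8084 + 314098\right) - 9} = \frac{1}{306014 - 9} = \frac{1}{306005}$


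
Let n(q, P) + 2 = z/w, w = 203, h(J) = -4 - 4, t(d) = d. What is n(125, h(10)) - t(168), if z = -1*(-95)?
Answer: -34415/203 ≈ -169.53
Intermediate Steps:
z = 95
h(J) = -8
n(q, P) = -311/203 (n(q, P) = -2 + 95/203 = -311/203)
n(125, h(10)) - t(168) = -311/203 - 1*168 = -311/203 - 168 = -34415/203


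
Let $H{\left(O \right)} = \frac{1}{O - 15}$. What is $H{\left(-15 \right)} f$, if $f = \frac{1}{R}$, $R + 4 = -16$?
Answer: $\frac{1}{600} \approx 0.0016667$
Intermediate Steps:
$R = -20$ ($R = -4 - 16 = -20$)
$H{\left(O \right)} = \frac{1}{-15 + O}$
$f = - \frac{1}{20}$ ($f = \frac{1}{-20} = - \frac{1}{20} \approx -0.05$)
$H{\left(-15 \right)} f = \frac{1}{-15 - 15} \left(- \frac{1}{20}\right) = \frac{1}{-30} \left(- \frac{1}{20}\right) = \left(- \frac{1}{30}\right) \left(- \frac{1}{20}\right) = \frac{1}{600}$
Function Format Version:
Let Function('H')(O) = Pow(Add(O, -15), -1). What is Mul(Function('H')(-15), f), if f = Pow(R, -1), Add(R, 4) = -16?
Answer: Rational(1, 600) ≈ 0.0016667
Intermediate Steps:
R = -20 (R = Add(-4, -16) = -20)
Function('H')(O) = Pow(Add(-15, O), -1)
f = Rational(-1, 20) (f = Pow(-20, -1) = Rational(-1, 20) ≈ -0.050000)
Mul(Function('H')(-15), f) = Mul(Pow(Add(-15, -15), -1), Rational(-1, 20)) = Mul(Pow(-30, -1), Rational(-1, 20)) = Mul(Rational(-1, 30), Rational(-1, 20)) = Rational(1, 600)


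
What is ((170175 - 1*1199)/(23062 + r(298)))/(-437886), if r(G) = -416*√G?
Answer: -37470428/2022212940579 - 675904*√298/2022212940579 ≈ -2.4299e-5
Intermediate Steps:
((170175 - 1*1199)/(23062 + r(298)))/(-437886) = ((170175 - 1*1199)/(23062 - 416*√298))/(-437886) = ((170175 - 1199)/(23062 - 416*√298))*(-1/437886) = (168976/(23062 - 416*√298))*(-1/437886) = -84488/(218943*(23062 - 416*√298))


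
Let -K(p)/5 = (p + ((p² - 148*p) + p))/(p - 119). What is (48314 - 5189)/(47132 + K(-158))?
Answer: 3981875/4431908 ≈ 0.89846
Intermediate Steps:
K(p) = -5*(p² - 146*p)/(-119 + p) (K(p) = -5*(p + ((p² - 148*p) + p))/(p - 119) = -5*(p + (p² - 147*p))/(-119 + p) = -5*(p² - 146*p)/(-119 + p))
(48314 - 5189)/(47132 + K(-158)) = (48314 - 5189)/(47132 + 5*(-158)*(146 - 1*(-158))/(-119 - 158)) = 43125/(47132 + 5*(-158)*(146 + 158)/(-277)) = 43125/(47132 + 5*(-158)*(-1/277)*304) = 43125/(47132 + 240160/277) = 43125/(13295724/277) = 43125*(277/13295724) = 3981875/4431908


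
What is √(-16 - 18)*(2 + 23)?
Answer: 25*I*√34 ≈ 145.77*I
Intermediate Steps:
√(-16 - 18)*(2 + 23) = √(-34)*25 = (I*√34)*25 = 25*I*√34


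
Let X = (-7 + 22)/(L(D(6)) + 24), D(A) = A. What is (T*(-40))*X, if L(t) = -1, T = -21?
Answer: 12600/23 ≈ 547.83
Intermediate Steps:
X = 15/23 (X = (-7 + 22)/(-1 + 24) = 15/23 ≈ 0.65217)
(T*(-40))*X = -21*(-40)*(15/23) = 840*(15/23) = 12600/23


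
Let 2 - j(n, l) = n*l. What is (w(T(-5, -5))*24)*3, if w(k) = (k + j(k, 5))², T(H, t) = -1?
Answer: 2592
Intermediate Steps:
j(n, l) = 2 - l*n (j(n, l) = 2 - n*l = 2 - l*n)
w(k) = (2 - 4*k)² (w(k) = (k + (2 - 1*5*k))² = (k + (2 - 5*k))² = (2 - 4*k)²)
(w(T(-5, -5))*24)*3 = ((4*(-1 + 2*(-1))²)*24)*3 = ((4*(-1 - 2)²)*24)*3 = ((4*(-3)²)*24)*3 = ((4*9)*24)*3 = (36*24)*3 = 864*3 = 2592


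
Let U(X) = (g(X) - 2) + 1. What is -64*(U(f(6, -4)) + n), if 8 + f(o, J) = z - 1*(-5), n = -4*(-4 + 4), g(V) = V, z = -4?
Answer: 512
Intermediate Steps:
n = 0 (n = -4*0 = 0)
f(o, J) = -7 (f(o, J) = -8 + (-4 - 1*(-5)) = -8 + (-4 + 5) = -8 + 1 = -7)
U(X) = -1 + X (U(X) = (X - 2) + 1 = (-2 + X) + 1 = -1 + X)
-64*(U(f(6, -4)) + n) = -64*((-1 - 7) + 0) = -64*(-8 + 0) = -64*(-8) = 512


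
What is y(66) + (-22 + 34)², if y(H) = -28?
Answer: 116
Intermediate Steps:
y(66) + (-22 + 34)² = -28 + (-22 + 34)² = -28 + 12² = -28 + 144 = 116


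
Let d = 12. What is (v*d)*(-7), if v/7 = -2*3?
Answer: 3528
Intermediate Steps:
v = -42 (v = 7*(-2*3) = 7*(-6) = -42)
(v*d)*(-7) = -42*12*(-7) = -504*(-7) = 3528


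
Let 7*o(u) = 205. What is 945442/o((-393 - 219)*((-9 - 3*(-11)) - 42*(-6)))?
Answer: 6618094/205 ≈ 32283.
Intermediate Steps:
o(u) = 205/7 (o(u) = (⅐)*205 = 205/7)
945442/o((-393 - 219)*((-9 - 3*(-11)) - 42*(-6))) = 945442/(205/7) = 945442*(7/205) = 6618094/205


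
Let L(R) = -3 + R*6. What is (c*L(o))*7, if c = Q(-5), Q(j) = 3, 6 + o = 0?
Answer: -819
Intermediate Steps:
o = -6 (o = -6 + 0 = -6)
c = 3
L(R) = -3 + 6*R
(c*L(o))*7 = (3*(-3 + 6*(-6)))*7 = (3*(-3 - 36))*7 = (3*(-39))*7 = -117*7 = -819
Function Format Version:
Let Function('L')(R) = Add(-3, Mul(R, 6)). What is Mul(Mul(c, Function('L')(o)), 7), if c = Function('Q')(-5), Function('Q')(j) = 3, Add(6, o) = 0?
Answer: -819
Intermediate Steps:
o = -6 (o = Add(-6, 0) = -6)
c = 3
Function('L')(R) = Add(-3, Mul(6, R))
Mul(Mul(c, Function('L')(o)), 7) = Mul(Mul(3, Add(-3, Mul(6, -6))), 7) = Mul(Mul(3, Add(-3, -36)), 7) = Mul(Mul(3, -39), 7) = Mul(-117, 7) = -819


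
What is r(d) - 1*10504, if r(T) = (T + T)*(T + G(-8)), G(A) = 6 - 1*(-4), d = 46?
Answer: -5352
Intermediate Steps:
G(A) = 10 (G(A) = 6 + 4 = 10)
r(T) = 2*T*(10 + T) (r(T) = (T + T)*(T + 10) = (2*T)*(10 + T) = 2*T*(10 + T))
r(d) - 1*10504 = 2*46*(10 + 46) - 1*10504 = 2*46*56 - 10504 = 5152 - 10504 = -5352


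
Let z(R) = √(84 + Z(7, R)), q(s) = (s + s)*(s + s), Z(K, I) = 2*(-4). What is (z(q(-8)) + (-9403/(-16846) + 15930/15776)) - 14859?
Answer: -987137057389/66440624 + 2*√19 ≈ -14849.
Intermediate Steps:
Z(K, I) = -8
q(s) = 4*s² (q(s) = (2*s)*(2*s) = 4*s²)
z(R) = 2*√19 (z(R) = √(84 - 8) = √76 = 2*√19)
(z(q(-8)) + (-9403/(-16846) + 15930/15776)) - 14859 = (2*√19 + (-9403/(-16846) + 15930/15776)) - 14859 = (2*√19 + (-9403*(-1/16846) + 15930*(1/15776))) - 14859 = (2*√19 + (9403/16846 + 7965/7888)) - 14859 = (2*√19 + 104174627/66440624) - 14859 = (104174627/66440624 + 2*√19) - 14859 = -987137057389/66440624 + 2*√19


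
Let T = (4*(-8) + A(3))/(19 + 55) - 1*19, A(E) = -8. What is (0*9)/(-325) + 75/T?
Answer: -925/241 ≈ -3.8382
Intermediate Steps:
T = -723/37 (T = (4*(-8) - 8)/(19 + 55) - 1*19 = (-32 - 8)/74 - 19 = -40*1/74 - 19 = -20/37 - 19 = -723/37 ≈ -19.541)
(0*9)/(-325) + 75/T = (0*9)/(-325) + 75/(-723/37) = 0*(-1/325) + 75*(-37/723) = 0 - 925/241 = -925/241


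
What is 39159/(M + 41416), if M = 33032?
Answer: 4351/8272 ≈ 0.52599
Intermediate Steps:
39159/(M + 41416) = 39159/(33032 + 41416) = 39159/74448 = 39159*(1/74448) = 4351/8272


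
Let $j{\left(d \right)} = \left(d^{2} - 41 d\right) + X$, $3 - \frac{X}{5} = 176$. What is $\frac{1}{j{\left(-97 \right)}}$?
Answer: $\frac{1}{12521} \approx 7.9866 \cdot 10^{-5}$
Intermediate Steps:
$X = -865$ ($X = 15 - 880 = -865$)
$j{\left(d \right)} = -865 + d^{2} - 41 d$ ($j{\left(d \right)} = \left(d^{2} - 41 d\right) - 865 = -865 + d^{2} - 41 d$)
$\frac{1}{j{\left(-97 \right)}} = \frac{1}{-865 + \left(-97\right)^{2} - -3977} = \frac{1}{-865 + 9409 + 3977} = \frac{1}{12521}$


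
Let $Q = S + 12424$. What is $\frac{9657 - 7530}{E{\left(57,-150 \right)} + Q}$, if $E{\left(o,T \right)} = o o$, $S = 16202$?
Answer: $\frac{709}{10625} \approx 0.066729$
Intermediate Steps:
$E{\left(o,T \right)} = o^{2}$
$Q = 28626$ ($Q = 16202 + 12424 = 28626$)
$\frac{9657 - 7530}{E{\left(57,-150 \right)} + Q} = \frac{9657 - 7530}{57^{2} + 28626} = \frac{2127}{3249 + 28626} = \frac{2127}{31875} = 2127 \cdot \frac{1}{31875} = \frac{709}{10625}$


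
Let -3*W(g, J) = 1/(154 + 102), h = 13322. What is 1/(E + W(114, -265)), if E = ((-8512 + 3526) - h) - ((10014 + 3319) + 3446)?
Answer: -768/26946817 ≈ -2.8501e-5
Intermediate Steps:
W(g, J) = -1/768 (W(g, J) = -1/(3*(154 + 102)) = -1/3/256 = -1/3*1/256 = -1/768)
E = -35087 (E = ((-8512 + 3526) - 1*13322) - ((10014 + 3319) + 3446) = (-4986 - 13322) - (13333 + 3446) = -18308 - 1*16779 = -18308 - 16779 = -35087)
1/(E + W(114, -265)) = 1/(-35087 - 1/768) = 1/(-26946817/768) = -768/26946817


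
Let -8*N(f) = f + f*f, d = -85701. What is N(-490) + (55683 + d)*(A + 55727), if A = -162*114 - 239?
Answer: -4445185245/4 ≈ -1.1113e+9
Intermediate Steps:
A = -18707 (A = -18468 - 239 = -18707)
N(f) = -f/8 - f**2/8 (N(f) = -(f + f*f)/8 = -(f + f**2)/8 = -f/8 - f**2/8)
N(-490) + (55683 + d)*(A + 55727) = -1/8*(-490)*(1 - 490) + (55683 - 85701)*(-18707 + 55727) = -1/8*(-490)*(-489) - 30018*37020 = -119805/4 - 1111266360 = -4445185245/4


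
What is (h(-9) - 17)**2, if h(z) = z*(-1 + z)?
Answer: 5329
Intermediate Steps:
(h(-9) - 17)**2 = (-9*(-1 - 9) - 17)**2 = (-9*(-10) - 17)**2 = (90 - 17)**2 = 73**2 = 5329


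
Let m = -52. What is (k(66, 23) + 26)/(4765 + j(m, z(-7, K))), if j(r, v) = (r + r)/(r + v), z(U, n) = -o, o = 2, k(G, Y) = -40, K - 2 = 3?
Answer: -378/128707 ≈ -0.0029369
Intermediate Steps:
K = 5 (K = 2 + 3 = 5)
z(U, n) = -2 (z(U, n) = -1*2 = -2)
j(r, v) = 2*r/(r + v) (j(r, v) = (2*r)/(r + v) = 2*r/(r + v))
(k(66, 23) + 26)/(4765 + j(m, z(-7, K))) = (-40 + 26)/(4765 + 2*(-52)/(-52 - 2)) = -14/(4765 + 2*(-52)/(-54)) = -14/(4765 + 2*(-52)*(-1/54)) = -14/(4765 + 52/27) = -14/128707/27 = -14*27/128707 = -378/128707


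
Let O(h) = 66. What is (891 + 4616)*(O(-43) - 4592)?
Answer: -24924682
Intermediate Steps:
(891 + 4616)*(O(-43) - 4592) = (891 + 4616)*(66 - 4592) = 5507*(-4526) = -24924682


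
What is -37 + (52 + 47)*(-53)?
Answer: -5284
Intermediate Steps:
-37 + (52 + 47)*(-53) = -37 + 99*(-53) = -37 - 5247 = -5284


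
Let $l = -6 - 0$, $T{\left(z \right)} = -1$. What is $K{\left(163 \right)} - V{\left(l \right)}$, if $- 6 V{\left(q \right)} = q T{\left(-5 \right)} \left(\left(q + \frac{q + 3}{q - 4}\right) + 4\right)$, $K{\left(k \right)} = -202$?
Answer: $- \frac{2037}{10} \approx -203.7$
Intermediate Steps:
$l = -6$ ($l = -6 + 0 = -6$)
$V{\left(q \right)} = \frac{q \left(4 + q + \frac{3 + q}{-4 + q}\right)}{6}$ ($V{\left(q \right)} = - \frac{q \left(-1\right) \left(\left(q + \frac{q + 3}{q - 4}\right) + 4\right)}{6} = - \frac{- q \left(\left(q + \frac{3 + q}{-4 + q}\right) + 4\right)}{6} = - \frac{- q \left(4 + q + \frac{3 + q}{-4 + q}\right)}{6} = - \frac{\left(-1\right) q \left(4 + q + \frac{3 + q}{-4 + q}\right)}{6} = \frac{q \left(4 + q + \frac{3 + q}{-4 + q}\right)}{6}$)
$K{\left(163 \right)} - V{\left(l \right)} = -202 - \frac{1}{6} \left(-6\right) \frac{1}{-4 - 6} \left(-13 - 6 + \left(-6\right)^{2}\right) = -202 - \frac{1}{6} \left(-6\right) \frac{1}{-10} \left(-13 - 6 + 36\right) = -202 - \frac{1}{6} \left(-6\right) \left(- \frac{1}{10}\right) 17 = -202 - \frac{17}{10} = - \frac{2037}{10}$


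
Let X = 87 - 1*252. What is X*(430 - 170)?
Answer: -42900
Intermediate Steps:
X = -165 (X = 87 - 252 = -165)
X*(430 - 170) = -165*(430 - 170) = -165*260 = -42900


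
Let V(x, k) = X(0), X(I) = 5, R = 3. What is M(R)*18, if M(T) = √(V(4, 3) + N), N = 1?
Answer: 18*√6 ≈ 44.091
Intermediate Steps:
V(x, k) = 5
M(T) = √6 (M(T) = √(5 + 1) = √6)
M(R)*18 = √6*18 = 18*√6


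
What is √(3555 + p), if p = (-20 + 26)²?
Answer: 3*√399 ≈ 59.925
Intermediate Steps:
p = 36 (p = 6² = 36)
√(3555 + p) = √(3555 + 36) = √3591 = 3*√399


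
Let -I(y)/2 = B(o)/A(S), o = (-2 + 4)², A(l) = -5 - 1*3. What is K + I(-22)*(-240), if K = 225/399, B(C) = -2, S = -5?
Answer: 16035/133 ≈ 120.56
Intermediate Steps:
A(l) = -8 (A(l) = -5 - 3 = -8)
o = 4 (o = 2² = 4)
I(y) = -½ (I(y) = -(-4)/(-8) = -(-4)*(-1)/8 = -2*¼ = -½)
K = 75/133 (K = 225*(1/399) = 75/133 ≈ 0.56391)
K + I(-22)*(-240) = 75/133 - ½*(-240) = 75/133 + 120 = 16035/133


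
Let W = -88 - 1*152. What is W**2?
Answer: 57600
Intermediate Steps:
W = -240 (W = -88 - 152 = -240)
W**2 = (-240)**2 = 57600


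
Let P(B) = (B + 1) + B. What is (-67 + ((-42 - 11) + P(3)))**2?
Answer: 12769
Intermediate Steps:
P(B) = 1 + 2*B (P(B) = (1 + B) + B = 1 + 2*B)
(-67 + ((-42 - 11) + P(3)))**2 = (-67 + ((-42 - 11) + (1 + 2*3)))**2 = (-67 + (-53 + (1 + 6)))**2 = (-67 + (-53 + 7))**2 = (-67 - 46)**2 = (-113)**2 = 12769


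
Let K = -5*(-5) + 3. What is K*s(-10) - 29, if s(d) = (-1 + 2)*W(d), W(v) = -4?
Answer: -141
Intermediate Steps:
s(d) = -4 (s(d) = (-1 + 2)*(-4) = 1*(-4) = -4)
K = 28 (K = 25 + 3 = 28)
K*s(-10) - 29 = 28*(-4) - 29 = -112 - 29 = -141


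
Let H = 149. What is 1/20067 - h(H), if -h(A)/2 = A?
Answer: 5979967/20067 ≈ 298.00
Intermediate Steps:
h(A) = -2*A
1/20067 - h(H) = 1/20067 - (-2)*149 = 1/20067 - 1*(-298) = 1/20067 + 298 = 5979967/20067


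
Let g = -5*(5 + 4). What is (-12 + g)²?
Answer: 3249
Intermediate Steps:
g = -45 (g = -5*9 = -45)
(-12 + g)² = (-12 - 45)² = (-57)² = 3249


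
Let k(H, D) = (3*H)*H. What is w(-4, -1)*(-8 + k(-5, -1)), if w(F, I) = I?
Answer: -67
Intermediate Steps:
k(H, D) = 3*H²
w(-4, -1)*(-8 + k(-5, -1)) = -(-8 + 3*(-5)²) = -(-8 + 3*25) = -(-8 + 75) = -1*67 = -67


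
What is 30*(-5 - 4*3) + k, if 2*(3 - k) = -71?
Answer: -943/2 ≈ -471.50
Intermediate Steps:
k = 77/2 (k = 3 - 1/2*(-71) = 3 + 71/2 = 77/2 ≈ 38.500)
30*(-5 - 4*3) + k = 30*(-5 - 4*3) + 77/2 = 30*(-5 - 12) + 77/2 = 30*(-17) + 77/2 = -510 + 77/2 = -943/2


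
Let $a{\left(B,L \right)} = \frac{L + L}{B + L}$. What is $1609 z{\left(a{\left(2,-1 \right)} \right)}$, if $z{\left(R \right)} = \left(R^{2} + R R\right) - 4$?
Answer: $6436$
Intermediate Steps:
$a{\left(B,L \right)} = \frac{2 L}{B + L}$
$z{\left(R \right)} = -4 + 2 R^{2}$ ($z{\left(R \right)} = \left(R^{2} + R^{2}\right) - 4 = 2 R^{2} - 4 = -4 + 2 R^{2}$)
$1609 z{\left(a{\left(2,-1 \right)} \right)} = 1609 \left(-4 + 2 \left(2 \left(-1\right) \frac{1}{2 - 1}\right)^{2}\right) = 1609 \left(-4 + 2 \left(2 \left(-1\right) 1^{-1}\right)^{2}\right) = 1609 \left(-4 + 2 \left(2 \left(-1\right) 1\right)^{2}\right) = 1609 \left(-4 + 2 \left(-2\right)^{2}\right) = 1609 \left(-4 + 2 \cdot 4\right) = 1609 \left(-4 + 8\right) = 1609 \cdot 4 = 6436$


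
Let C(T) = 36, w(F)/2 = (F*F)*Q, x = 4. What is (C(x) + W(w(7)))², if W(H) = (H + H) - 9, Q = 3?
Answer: 378225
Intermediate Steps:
w(F) = 6*F² (w(F) = 2*((F*F)*3) = 2*(F²*3) = 2*(3*F²) = 6*F²)
W(H) = -9 + 2*H (W(H) = 2*H - 9 = -9 + 2*H)
(C(x) + W(w(7)))² = (36 + (-9 + 2*(6*7²)))² = (36 + (-9 + 2*(6*49)))² = (36 + (-9 + 2*294))² = (36 + (-9 + 588))² = (36 + 579)² = 615² = 378225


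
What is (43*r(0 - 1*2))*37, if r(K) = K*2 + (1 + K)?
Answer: -7955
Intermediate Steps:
r(K) = 1 + 3*K (r(K) = 2*K + (1 + K) = 1 + 3*K)
(43*r(0 - 1*2))*37 = (43*(1 + 3*(0 - 1*2)))*37 = (43*(1 + 3*(0 - 2)))*37 = (43*(1 + 3*(-2)))*37 = (43*(1 - 6))*37 = (43*(-5))*37 = -215*37 = -7955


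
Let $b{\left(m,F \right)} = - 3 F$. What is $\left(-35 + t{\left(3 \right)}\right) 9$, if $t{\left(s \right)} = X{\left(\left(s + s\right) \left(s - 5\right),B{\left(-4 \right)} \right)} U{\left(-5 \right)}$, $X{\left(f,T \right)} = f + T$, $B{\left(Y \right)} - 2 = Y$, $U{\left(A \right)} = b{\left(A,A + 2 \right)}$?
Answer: $-1449$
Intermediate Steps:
$U{\left(A \right)} = -6 - 3 A$ ($U{\left(A \right)} = - 3 \left(A + 2\right) = - 3 \left(2 + A\right) = -6 - 3 A$)
$B{\left(Y \right)} = 2 + Y$
$X{\left(f,T \right)} = T + f$
$t{\left(s \right)} = -18 + 18 s \left(-5 + s\right)$ ($t{\left(s \right)} = \left(\left(2 - 4\right) + \left(s + s\right) \left(s - 5\right)\right) \left(-6 - -15\right) = \left(-2 + 2 s \left(-5 + s\right)\right) \left(-6 + 15\right) = \left(-2 + 2 s \left(-5 + s\right)\right) 9 = -18 + 18 s \left(-5 + s\right)$)
$\left(-35 + t{\left(3 \right)}\right) 9 = \left(-35 + \left(-18 + 18 \cdot 3 \left(-5 + 3\right)\right)\right) 9 = \left(-35 + \left(-18 + 18 \cdot 3 \left(-2\right)\right)\right) 9 = \left(-35 - 126\right) 9 = \left(-161\right) 9 = -1449$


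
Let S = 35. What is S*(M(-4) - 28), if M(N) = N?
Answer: -1120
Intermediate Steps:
S*(M(-4) - 28) = 35*(-4 - 28) = 35*(-32) = -1120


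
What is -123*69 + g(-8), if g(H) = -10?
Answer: -8497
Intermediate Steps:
-123*69 + g(-8) = -123*69 - 10 = -8487 - 10 = -8497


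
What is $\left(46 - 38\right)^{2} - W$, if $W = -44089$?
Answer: $44153$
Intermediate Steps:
$\left(46 - 38\right)^{2} - W = \left(46 - 38\right)^{2} - -44089 = 8^{2} + 44089 = 64 + 44089 = 44153$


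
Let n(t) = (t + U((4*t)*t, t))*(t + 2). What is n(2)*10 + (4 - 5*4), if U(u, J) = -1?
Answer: 24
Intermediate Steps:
n(t) = (-1 + t)*(2 + t) (n(t) = (t - 1)*(t + 2) = (-1 + t)*(2 + t))
n(2)*10 + (4 - 5*4) = (-2 + 2 + 2**2)*10 + (4 - 5*4) = (-2 + 2 + 4)*10 + (4 - 20) = 4*10 - 16 = 40 - 16 = 24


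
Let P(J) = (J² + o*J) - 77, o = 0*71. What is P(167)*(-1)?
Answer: -27812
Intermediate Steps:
o = 0
P(J) = -77 + J² (P(J) = (J² + 0*J) - 77 = (J² + 0) - 77 = J² - 77 = -77 + J²)
P(167)*(-1) = (-77 + 167²)*(-1) = (-77 + 27889)*(-1) = 27812*(-1) = -27812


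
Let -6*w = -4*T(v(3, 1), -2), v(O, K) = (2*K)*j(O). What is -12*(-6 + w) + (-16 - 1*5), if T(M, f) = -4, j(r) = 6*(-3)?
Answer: 83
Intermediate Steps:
j(r) = -18
v(O, K) = -36*K (v(O, K) = (2*K)*(-18) = -36*K)
w = -8/3 (w = -(-2)*(-4)/3 = -1/6*16 = -8/3 ≈ -2.6667)
-12*(-6 + w) + (-16 - 1*5) = -12*(-6 - 8/3) + (-16 - 1*5) = -12*(-26/3) + (-16 - 5) = 104 - 21 = 83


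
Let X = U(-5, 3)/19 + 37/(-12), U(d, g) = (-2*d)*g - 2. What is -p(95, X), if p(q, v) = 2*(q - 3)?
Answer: -184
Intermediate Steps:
U(d, g) = -2 - 2*d*g (U(d, g) = -2*d*g - 2 = -2 - 2*d*g)
X = -367/228 (X = (-2 - 2*(-5)*3)/19 + 37/(-12) = (-2 + 30)*(1/19) + 37*(-1/12) = 28*(1/19) - 37/12 = 28/19 - 37/12 = -367/228 ≈ -1.6096)
p(q, v) = -6 + 2*q (p(q, v) = 2*(-3 + q) = -6 + 2*q)
-p(95, X) = -(-6 + 2*95) = -(-6 + 190) = -1*184 = -184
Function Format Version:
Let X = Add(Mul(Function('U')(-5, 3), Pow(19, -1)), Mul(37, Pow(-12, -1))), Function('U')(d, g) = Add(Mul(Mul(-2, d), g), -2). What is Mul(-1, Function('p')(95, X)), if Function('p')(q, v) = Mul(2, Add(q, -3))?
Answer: -184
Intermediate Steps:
Function('U')(d, g) = Add(-2, Mul(-2, d, g)) (Function('U')(d, g) = Add(Mul(-2, d, g), -2) = Add(-2, Mul(-2, d, g)))
X = Rational(-367, 228) (X = Add(Mul(Add(-2, Mul(-2, -5, 3)), Pow(19, -1)), Mul(37, Pow(-12, -1))) = Add(Mul(Add(-2, 30), Rational(1, 19)), Mul(37, Rational(-1, 12))) = Add(Mul(28, Rational(1, 19)), Rational(-37, 12)) = Add(Rational(28, 19), Rational(-37, 12)) = Rational(-367, 228) ≈ -1.6096)
Function('p')(q, v) = Add(-6, Mul(2, q)) (Function('p')(q, v) = Mul(2, Add(-3, q)) = Add(-6, Mul(2, q)))
Mul(-1, Function('p')(95, X)) = Mul(-1, Add(-6, Mul(2, 95))) = Mul(-1, Add(-6, 190)) = Mul(-1, 184) = -184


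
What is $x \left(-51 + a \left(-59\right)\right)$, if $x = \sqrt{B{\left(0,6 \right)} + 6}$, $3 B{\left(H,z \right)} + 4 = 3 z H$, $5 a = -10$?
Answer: $\frac{67 \sqrt{42}}{3} \approx 144.74$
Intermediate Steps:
$a = -2$ ($a = \frac{1}{5} \left(-10\right) = -2$)
$B{\left(H,z \right)} = - \frac{4}{3} + H z$ ($B{\left(H,z \right)} = - \frac{4}{3} + \frac{3 z H}{3} = - \frac{4}{3} + \frac{3 H z}{3} = - \frac{4}{3} + H z$)
$x = \frac{\sqrt{42}}{3}$ ($x = \sqrt{\left(- \frac{4}{3} + 0 \cdot 6\right) + 6} = \sqrt{\left(- \frac{4}{3} + 0\right) + 6} = \sqrt{- \frac{4}{3} + 6} = \sqrt{\frac{14}{3}} = \frac{\sqrt{42}}{3} \approx 2.1602$)
$x \left(-51 + a \left(-59\right)\right) = \frac{\sqrt{42}}{3} \left(-51 - -118\right) = \frac{\sqrt{42}}{3} \left(-51 + 118\right) = \frac{\sqrt{42}}{3} \cdot 67 = \frac{67 \sqrt{42}}{3}$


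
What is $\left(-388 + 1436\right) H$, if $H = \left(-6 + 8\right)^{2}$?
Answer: $4192$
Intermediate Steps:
$H = 4$ ($H = 2^{2} = 4$)
$\left(-388 + 1436\right) H = \left(-388 + 1436\right) 4 = 1048 \cdot 4 = 4192$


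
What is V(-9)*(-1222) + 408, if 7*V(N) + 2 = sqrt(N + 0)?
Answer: 5300/7 - 3666*I/7 ≈ 757.14 - 523.71*I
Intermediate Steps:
V(N) = -2/7 + sqrt(N)/7 (V(N) = -2/7 + sqrt(N + 0)/7 = -2/7 + sqrt(N)/7)
V(-9)*(-1222) + 408 = (-2/7 + sqrt(-9)/7)*(-1222) + 408 = (-2/7 + (3*I)/7)*(-1222) + 408 = (-2/7 + 3*I/7)*(-1222) + 408 = (2444/7 - 3666*I/7) + 408 = 5300/7 - 3666*I/7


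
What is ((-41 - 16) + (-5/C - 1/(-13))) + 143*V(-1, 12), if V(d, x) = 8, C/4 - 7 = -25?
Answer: 1017569/936 ≈ 1087.1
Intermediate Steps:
C = -72 (C = 28 + 4*(-25) = 28 - 100 = -72)
((-41 - 16) + (-5/C - 1/(-13))) + 143*V(-1, 12) = ((-41 - 16) + (-5/(-72) - 1/(-13))) + 143*8 = (-57 + (-5*(-1/72) - 1*(-1/13))) + 1144 = (-57 + (5/72 + 1/13)) + 1144 = (-57 + 137/936) + 1144 = -53215/936 + 1144 = 1017569/936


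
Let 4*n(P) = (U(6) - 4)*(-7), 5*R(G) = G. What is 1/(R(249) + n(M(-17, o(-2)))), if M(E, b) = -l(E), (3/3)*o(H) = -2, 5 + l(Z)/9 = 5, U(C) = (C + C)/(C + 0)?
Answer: 10/533 ≈ 0.018762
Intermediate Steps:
U(C) = 2 (U(C) = (2*C)/C = 2)
l(Z) = 0 (l(Z) = -45 + 9*5 = -45 + 45 = 0)
R(G) = G/5
o(H) = -2
M(E, b) = 0 (M(E, b) = -1*0 = 0)
n(P) = 7/2 (n(P) = ((2 - 4)*(-7))/4 = (-2*(-7))/4 = (1/4)*14 = 7/2)
1/(R(249) + n(M(-17, o(-2)))) = 1/((1/5)*249 + 7/2) = 1/(249/5 + 7/2) = 1/(533/10) = 10/533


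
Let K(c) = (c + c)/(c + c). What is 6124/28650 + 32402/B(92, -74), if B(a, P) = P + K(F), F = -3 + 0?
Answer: -463935124/1045725 ≈ -443.65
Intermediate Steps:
F = -3
K(c) = 1 (K(c) = (2*c)/((2*c)) = (2*c)*(1/(2*c)) = 1)
B(a, P) = 1 + P (B(a, P) = P + 1 = 1 + P)
6124/28650 + 32402/B(92, -74) = 6124/28650 + 32402/(1 - 74) = 6124*(1/28650) + 32402/(-73) = 3062/14325 + 32402*(-1/73) = 3062/14325 - 32402/73 = -463935124/1045725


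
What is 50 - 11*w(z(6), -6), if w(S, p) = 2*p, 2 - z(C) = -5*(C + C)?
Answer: 182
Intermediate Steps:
z(C) = 2 + 10*C (z(C) = 2 - (-5)*(C + C) = 2 - (-5)*2*C = 2 - (-10)*C = 2 + 10*C)
50 - 11*w(z(6), -6) = 50 - 22*(-6) = 50 - 11*(-12) = 50 + 132 = 182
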